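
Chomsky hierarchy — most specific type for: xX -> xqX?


LHS has context (more than one symbol) and |LHS| ≤ |RHS|
Classification: Type 1 (Context-Sensitive)


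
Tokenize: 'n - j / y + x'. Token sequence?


Scan left to right, longest-match per lexeme
Tokens: ID(n), OP(-), ID(j), OP(/), ID(y), OP(+), ID(x)


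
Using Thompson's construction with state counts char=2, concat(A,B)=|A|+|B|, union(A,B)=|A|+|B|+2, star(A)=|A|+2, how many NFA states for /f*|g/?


Syntax tree has 2 char leaf(s), 1 union(s), 1 star(s)
chars contribute 2×2 = 4; each union adds +2; each star adds +2
Total: 4 + 2 + 2 = 8 states


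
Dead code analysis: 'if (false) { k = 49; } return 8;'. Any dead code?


condition is constant false, so the whole block is unreachable
Dead: 'if (false) { k = 49; }'


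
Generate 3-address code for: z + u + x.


Break into single-operator statements:
t1 = z + u
t2 = t1 + x


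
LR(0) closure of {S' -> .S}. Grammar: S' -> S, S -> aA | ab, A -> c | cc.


Start: S' -> .S
For each item with dot before a nonterminal B, add B -> .γ for every B-production
Closure: [S' -> .S, S -> .aA, S -> .ab]


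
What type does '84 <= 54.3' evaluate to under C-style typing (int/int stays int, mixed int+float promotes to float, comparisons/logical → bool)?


Operand types: int <= float
Rule: comparison yields bool
Result type: bool


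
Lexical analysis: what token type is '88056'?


Pattern: digits only
Type: INTEGER_LITERAL


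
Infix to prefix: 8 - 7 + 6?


left-to-right (same/higher precedence on left): tree is (+ (- 8 7) 6)
Prefix: + - 8 7 6


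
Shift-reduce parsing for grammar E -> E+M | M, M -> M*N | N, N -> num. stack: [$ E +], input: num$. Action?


no handle ('E+' is not any RHS); shift 'num'
Action: shift


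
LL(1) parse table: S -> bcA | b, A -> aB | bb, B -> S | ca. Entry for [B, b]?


For [B, b]: 'b' ∈ FIRST(S)
Entry: B -> S


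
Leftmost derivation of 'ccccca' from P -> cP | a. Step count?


Derivation: P => cP => ccP => cccP => ccccP => cccccP => ccccca
Steps: 6


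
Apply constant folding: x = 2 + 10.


2 + 10 = 12 at compile time
Optimized: x = 12


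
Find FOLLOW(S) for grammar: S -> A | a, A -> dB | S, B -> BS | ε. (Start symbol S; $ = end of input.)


$ ∈ FOLLOW(S). For each A -> αBβ: add FIRST(β)\{ε} to FOLLOW(B); if β nullable, add FOLLOW(A).
FOLLOW(S) = {$, a, d}


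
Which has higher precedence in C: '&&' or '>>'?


'>>' is shift (level 8); '&&' is logical AND (level 2)
Higher level binds tighter
'>>' has higher precedence than '&&'


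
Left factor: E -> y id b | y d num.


Common prefix: 'y'
Factored: E -> y E', E' -> id b | d num


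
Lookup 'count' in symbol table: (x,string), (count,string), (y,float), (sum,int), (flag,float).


Lookup 'count' → type string


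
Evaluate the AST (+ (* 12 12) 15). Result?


Evaluate inner: (* 12 12) = 144
Evaluate root: (+ 144 15) = 159
Result: 159


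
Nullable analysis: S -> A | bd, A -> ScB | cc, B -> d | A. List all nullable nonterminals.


A nonterminal is nullable iff some alternative derives ε (directly, or every symbol in it is nullable)
Nullable: {}


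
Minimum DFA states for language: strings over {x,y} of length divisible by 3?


Track length mod 3: states 0..2, accept at 0
Minimal DFA: 3 states


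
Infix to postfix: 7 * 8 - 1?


Left to right (same or higher precedence on left)
Postfix: 7 8 * 1 -


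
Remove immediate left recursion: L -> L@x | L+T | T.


Left-recursive alternatives: L@x, L+T; non-recursive: T
Introduce L': L -> TL', L' -> @xL' | +TL' | ε


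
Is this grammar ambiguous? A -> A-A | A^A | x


'x-x^x' has two parse trees (no precedence encoded between - and ^)
Ambiguous


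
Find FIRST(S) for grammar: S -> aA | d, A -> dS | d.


Per alternative of S: FIRST(aA) = {a}; FIRST(d) = {d}
FIRST(S) = {a, d}


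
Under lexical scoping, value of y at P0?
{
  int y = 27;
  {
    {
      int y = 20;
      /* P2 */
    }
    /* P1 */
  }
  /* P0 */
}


y declared in the same block as P0
y = 27


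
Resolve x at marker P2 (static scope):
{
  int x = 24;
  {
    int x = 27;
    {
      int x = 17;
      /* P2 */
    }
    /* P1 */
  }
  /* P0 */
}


x declared in the same block as P2
x = 17


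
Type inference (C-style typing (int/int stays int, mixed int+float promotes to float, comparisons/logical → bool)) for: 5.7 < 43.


Operand types: float < int
Rule: comparison yields bool
Result type: bool


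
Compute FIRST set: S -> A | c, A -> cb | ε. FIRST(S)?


Per alternative of S: FIRST(A) = {c, ε}; FIRST(c) = {c}
FIRST(S) = {c, ε}


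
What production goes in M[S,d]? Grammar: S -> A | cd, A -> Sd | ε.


For [S, d]: 'd' ∈ FIRST(A)
Entry: S -> A


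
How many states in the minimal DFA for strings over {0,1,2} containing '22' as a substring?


KMP-style automaton: 2 progress states + 1 absorbing accept = 3
Minimal DFA: 3 states


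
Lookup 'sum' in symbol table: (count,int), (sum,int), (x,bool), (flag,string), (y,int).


Lookup 'sum' → type int


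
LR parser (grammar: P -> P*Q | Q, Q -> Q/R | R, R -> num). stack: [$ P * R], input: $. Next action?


'R' (not preceded by Q/) is the handle for Q -> R
Action: reduce (Q -> R)


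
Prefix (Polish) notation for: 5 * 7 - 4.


left-to-right (same/higher precedence on left): tree is (- (* 5 7) 4)
Prefix: - * 5 7 4


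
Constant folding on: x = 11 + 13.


11 + 13 = 24 at compile time
Optimized: x = 24


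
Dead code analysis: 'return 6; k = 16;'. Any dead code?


statement follows a return and is unreachable
Dead: 'k = 16'


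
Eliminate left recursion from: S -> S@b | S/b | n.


Left-recursive alternatives: S@b, S/b; non-recursive: n
Introduce S': S -> nS', S' -> @bS' | /bS' | ε


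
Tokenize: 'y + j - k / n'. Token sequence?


Scan left to right, longest-match per lexeme
Tokens: ID(y), OP(+), ID(j), OP(-), ID(k), OP(/), ID(n)


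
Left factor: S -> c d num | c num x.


Common prefix: 'c'
Factored: S -> c S', S' -> d num | num x


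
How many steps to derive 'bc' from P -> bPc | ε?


Derivation: P => bPc => bc
Steps: 2


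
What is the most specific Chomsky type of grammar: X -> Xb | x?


Left-linear: every RHS is a terminal or one nonterminal followed by a terminal
Classification: Type 3 (Regular)


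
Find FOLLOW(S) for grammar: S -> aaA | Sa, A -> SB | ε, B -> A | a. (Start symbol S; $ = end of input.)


$ ∈ FOLLOW(S). For each A -> αBβ: add FIRST(β)\{ε} to FOLLOW(B); if β nullable, add FOLLOW(A).
FOLLOW(S) = {$, a}


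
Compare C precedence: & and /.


'/' is multiplicative (level 10); '&' is bitwise AND (level 5)
Higher level binds tighter
'/' has higher precedence than '&'


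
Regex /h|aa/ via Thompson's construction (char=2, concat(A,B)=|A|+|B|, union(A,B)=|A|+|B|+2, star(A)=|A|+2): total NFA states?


Syntax tree has 3 char leaf(s), 1 union(s), 0 star(s)
chars contribute 3×2 = 6; each union adds +2; each star adds +2
Total: 6 + 2 + 0 = 8 states


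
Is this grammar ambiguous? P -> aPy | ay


balanced a^n…y^n: each string has a unique parse
Unambiguous


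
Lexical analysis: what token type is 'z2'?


Pattern: letter/underscore followed by alphanumerics, not a keyword
Type: IDENTIFIER


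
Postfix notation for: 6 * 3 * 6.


Left to right (same or higher precedence on left)
Postfix: 6 3 * 6 *


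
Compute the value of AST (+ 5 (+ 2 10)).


Evaluate inner: (+ 2 10) = 12
Evaluate root: (+ 5 12) = 17
Result: 17


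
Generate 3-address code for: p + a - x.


Break into single-operator statements:
t1 = p + a
t2 = t1 - x


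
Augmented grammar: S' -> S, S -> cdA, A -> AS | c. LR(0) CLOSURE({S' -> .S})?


Start: S' -> .S
For each item with dot before a nonterminal B, add B -> .γ for every B-production
Closure: [S' -> .S, S -> .cdA]


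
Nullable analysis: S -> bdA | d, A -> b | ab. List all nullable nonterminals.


A nonterminal is nullable iff some alternative derives ε (directly, or every symbol in it is nullable)
Nullable: {}


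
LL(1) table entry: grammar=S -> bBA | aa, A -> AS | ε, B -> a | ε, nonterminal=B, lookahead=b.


For [B, b]: ε is nullable and 'b' ∈ FOLLOW(B)
Entry: B -> ε


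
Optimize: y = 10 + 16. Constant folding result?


10 + 16 = 26 at compile time
Optimized: y = 26


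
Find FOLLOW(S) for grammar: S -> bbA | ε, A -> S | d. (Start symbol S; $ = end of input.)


$ ∈ FOLLOW(S). For each A -> αBβ: add FIRST(β)\{ε} to FOLLOW(B); if β nullable, add FOLLOW(A).
FOLLOW(S) = {$}


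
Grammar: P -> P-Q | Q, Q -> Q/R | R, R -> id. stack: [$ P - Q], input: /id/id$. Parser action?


'/' can extend Q; shift to build Q -> Q/R
Action: shift


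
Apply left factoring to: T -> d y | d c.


Common prefix: 'd'
Factored: T -> d T', T' -> y | c


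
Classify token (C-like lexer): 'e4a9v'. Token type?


Pattern: letter/underscore followed by alphanumerics, not a keyword
Type: IDENTIFIER


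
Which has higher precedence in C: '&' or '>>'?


'>>' is shift (level 8); '&' is bitwise AND (level 5)
Higher level binds tighter
'>>' has higher precedence than '&'


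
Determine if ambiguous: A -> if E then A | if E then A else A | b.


dangling else: 'if E then if E then b else b' parses two ways
Ambiguous


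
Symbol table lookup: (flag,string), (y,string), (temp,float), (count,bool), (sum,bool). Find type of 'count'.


Lookup 'count' → type bool


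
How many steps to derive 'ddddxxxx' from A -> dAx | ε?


Derivation: A => dAx => ddAxx => dddAxxx => ddddAxxxx => ddddxxxx
Steps: 5


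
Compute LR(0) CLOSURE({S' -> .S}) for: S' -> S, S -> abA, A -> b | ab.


Start: S' -> .S
For each item with dot before a nonterminal B, add B -> .γ for every B-production
Closure: [S' -> .S, S -> .abA]


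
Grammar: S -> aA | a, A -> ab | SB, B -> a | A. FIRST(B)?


Per alternative of B: FIRST(a) = {a}; FIRST(A) = {a}
FIRST(B) = {a}


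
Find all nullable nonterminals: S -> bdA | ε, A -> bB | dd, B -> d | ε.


A nonterminal is nullable iff some alternative derives ε (directly, or every symbol in it is nullable)
Nullable: {B, S}


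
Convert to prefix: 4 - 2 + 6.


left-to-right (same/higher precedence on left): tree is (+ (- 4 2) 6)
Prefix: + - 4 2 6


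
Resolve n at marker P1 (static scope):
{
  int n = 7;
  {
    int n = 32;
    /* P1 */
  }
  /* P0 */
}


n declared in the same block as P1
n = 32


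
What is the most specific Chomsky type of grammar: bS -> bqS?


LHS has context (more than one symbol) and |LHS| ≤ |RHS|
Classification: Type 1 (Context-Sensitive)


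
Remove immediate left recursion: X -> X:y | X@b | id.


Left-recursive alternatives: X:y, X@b; non-recursive: id
Introduce X': X -> idX', X' -> :yX' | @bX' | ε


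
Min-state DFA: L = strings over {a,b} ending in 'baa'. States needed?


Track the longest suffix of input matching a prefix of 'baa': 4 classes (prefixes of length 0..3)
Minimal DFA: 4 states


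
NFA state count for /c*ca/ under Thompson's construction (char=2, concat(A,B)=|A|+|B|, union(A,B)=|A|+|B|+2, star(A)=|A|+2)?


Syntax tree has 3 char leaf(s), 0 union(s), 1 star(s)
chars contribute 3×2 = 6; each union adds +2; each star adds +2
Total: 6 + 0 + 2 = 8 states


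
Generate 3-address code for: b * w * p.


Break into single-operator statements:
t1 = b * w
t2 = t1 * p


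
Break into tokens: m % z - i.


Scan left to right, longest-match per lexeme
Tokens: ID(m), OP(%), ID(z), OP(-), ID(i)


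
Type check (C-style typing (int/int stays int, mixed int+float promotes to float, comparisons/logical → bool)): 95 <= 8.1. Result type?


Operand types: int <= float
Rule: comparison yields bool
Result type: bool


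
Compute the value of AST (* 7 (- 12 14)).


Evaluate inner: (- 12 14) = -2
Evaluate root: (* 7 -2) = -14
Result: -14


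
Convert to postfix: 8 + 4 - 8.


Left to right (same or higher precedence on left)
Postfix: 8 4 + 8 -


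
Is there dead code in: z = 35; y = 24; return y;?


z is assigned but never read
Dead: 'z = 35'


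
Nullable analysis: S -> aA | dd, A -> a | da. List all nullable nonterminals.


A nonterminal is nullable iff some alternative derives ε (directly, or every symbol in it is nullable)
Nullable: {}


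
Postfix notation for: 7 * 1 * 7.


Left to right (same or higher precedence on left)
Postfix: 7 1 * 7 *


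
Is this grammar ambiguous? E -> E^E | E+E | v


'v^v+v' has two parse trees (no precedence encoded between ^ and +)
Ambiguous


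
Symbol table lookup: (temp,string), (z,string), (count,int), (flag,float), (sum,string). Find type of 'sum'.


Lookup 'sum' → type string


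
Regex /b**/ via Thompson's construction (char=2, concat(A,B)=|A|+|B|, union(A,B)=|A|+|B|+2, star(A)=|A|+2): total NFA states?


Syntax tree has 1 char leaf(s), 0 union(s), 2 star(s)
chars contribute 1×2 = 2; each union adds +2; each star adds +2
Total: 2 + 0 + 4 = 6 states


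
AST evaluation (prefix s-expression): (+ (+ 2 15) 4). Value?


Evaluate inner: (+ 2 15) = 17
Evaluate root: (+ 17 4) = 21
Result: 21


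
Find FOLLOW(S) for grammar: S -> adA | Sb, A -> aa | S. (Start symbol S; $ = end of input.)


$ ∈ FOLLOW(S). For each A -> αBβ: add FIRST(β)\{ε} to FOLLOW(B); if β nullable, add FOLLOW(A).
FOLLOW(S) = {$, b}


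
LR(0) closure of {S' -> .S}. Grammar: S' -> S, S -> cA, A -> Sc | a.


Start: S' -> .S
For each item with dot before a nonterminal B, add B -> .γ for every B-production
Closure: [S' -> .S, S -> .cA]


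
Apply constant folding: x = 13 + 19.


13 + 19 = 32 at compile time
Optimized: x = 32


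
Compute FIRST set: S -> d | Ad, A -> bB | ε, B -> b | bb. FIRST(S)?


Per alternative of S: FIRST(d) = {d}; FIRST(Ad) = {b, d}
FIRST(S) = {b, d}


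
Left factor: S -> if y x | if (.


Common prefix: 'if'
Factored: S -> if S', S' -> y x | (


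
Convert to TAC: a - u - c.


Break into single-operator statements:
t1 = a - u
t2 = t1 - c


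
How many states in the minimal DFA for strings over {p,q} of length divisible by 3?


Track length mod 3: states 0..2, accept at 0
Minimal DFA: 3 states


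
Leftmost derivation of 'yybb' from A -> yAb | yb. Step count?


Derivation: A => yAb => yybb
Steps: 2


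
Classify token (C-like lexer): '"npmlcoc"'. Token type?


Pattern: double-quoted sequence
Type: STRING_LITERAL


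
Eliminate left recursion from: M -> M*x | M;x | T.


Left-recursive alternatives: M*x, M;x; non-recursive: T
Introduce M': M -> TM', M' -> *xM' | ;xM' | ε


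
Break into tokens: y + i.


Scan left to right, longest-match per lexeme
Tokens: ID(y), OP(+), ID(i)


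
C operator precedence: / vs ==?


'/' is multiplicative (level 10); '==' is equality (level 6)
Higher level binds tighter
'/' has higher precedence than '=='


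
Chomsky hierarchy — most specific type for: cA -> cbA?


LHS has context (more than one symbol) and |LHS| ≤ |RHS|
Classification: Type 1 (Context-Sensitive)


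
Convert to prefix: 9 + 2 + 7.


left-to-right (same/higher precedence on left): tree is (+ (+ 9 2) 7)
Prefix: + + 9 2 7


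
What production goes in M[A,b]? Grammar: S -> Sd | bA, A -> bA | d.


For [A, b]: 'b' ∈ FIRST(bA)
Entry: A -> bA


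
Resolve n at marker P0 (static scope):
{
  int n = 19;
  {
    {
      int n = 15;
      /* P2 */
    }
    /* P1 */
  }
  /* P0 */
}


n declared in the same block as P0
n = 19


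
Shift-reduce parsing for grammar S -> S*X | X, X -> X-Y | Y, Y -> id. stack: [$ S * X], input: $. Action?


handle 'S*X' on top; lookahead ∈ FOLLOW(S) = {*, $}
Action: reduce (S -> S*X)


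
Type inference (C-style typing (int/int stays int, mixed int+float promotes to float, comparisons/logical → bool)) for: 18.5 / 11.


Operand types: float / int
Rule: mixed int/float promotes to float; int/int stays int
Result type: float


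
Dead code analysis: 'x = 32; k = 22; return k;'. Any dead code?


x is assigned but never read
Dead: 'x = 32'


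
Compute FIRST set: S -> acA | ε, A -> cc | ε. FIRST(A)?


Per alternative of A: FIRST(cc) = {c}; FIRST(ε) = {ε}
FIRST(A) = {c, ε}


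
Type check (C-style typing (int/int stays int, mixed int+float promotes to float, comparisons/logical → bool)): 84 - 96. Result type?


Operand types: int - int
Rule: mixed int/float promotes to float; int/int stays int
Result type: int


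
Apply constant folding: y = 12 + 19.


12 + 19 = 31 at compile time
Optimized: y = 31


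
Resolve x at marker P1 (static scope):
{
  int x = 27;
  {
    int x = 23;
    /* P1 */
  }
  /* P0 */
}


x declared in the same block as P1
x = 23


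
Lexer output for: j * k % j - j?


Scan left to right, longest-match per lexeme
Tokens: ID(j), OP(*), ID(k), OP(%), ID(j), OP(-), ID(j)


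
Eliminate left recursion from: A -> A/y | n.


Left-recursive alternatives: A/y; non-recursive: n
Introduce A': A -> nA', A' -> /yA' | ε


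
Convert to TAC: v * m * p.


Break into single-operator statements:
t1 = v * m
t2 = t1 * p


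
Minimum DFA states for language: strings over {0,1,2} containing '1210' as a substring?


KMP-style automaton: 4 progress states + 1 absorbing accept = 5
Minimal DFA: 5 states


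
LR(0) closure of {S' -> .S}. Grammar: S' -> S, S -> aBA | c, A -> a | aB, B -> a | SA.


Start: S' -> .S
For each item with dot before a nonterminal B, add B -> .γ for every B-production
Closure: [S' -> .S, S -> .aBA, S -> .c]


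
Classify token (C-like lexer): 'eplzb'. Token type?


Pattern: letter/underscore followed by alphanumerics, not a keyword
Type: IDENTIFIER


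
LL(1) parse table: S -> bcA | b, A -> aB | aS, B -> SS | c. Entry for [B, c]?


For [B, c]: 'c' ∈ FIRST(c)
Entry: B -> c


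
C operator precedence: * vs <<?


'*' is multiplicative (level 10); '<<' is shift (level 8)
Higher level binds tighter
'*' has higher precedence than '<<'


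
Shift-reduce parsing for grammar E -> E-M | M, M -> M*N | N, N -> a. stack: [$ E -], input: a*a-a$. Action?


no handle ('E-' is not any RHS); shift 'a'
Action: shift


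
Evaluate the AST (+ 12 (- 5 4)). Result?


Evaluate inner: (- 5 4) = 1
Evaluate root: (+ 12 1) = 13
Result: 13


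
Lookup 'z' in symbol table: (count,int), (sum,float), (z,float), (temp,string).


Lookup 'z' → type float


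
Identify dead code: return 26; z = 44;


statement follows a return and is unreachable
Dead: 'z = 44'


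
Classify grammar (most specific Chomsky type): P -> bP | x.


Right-linear: every RHS is a terminal or a terminal followed by one nonterminal
Classification: Type 3 (Regular)


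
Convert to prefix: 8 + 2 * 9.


'*' binds tighter: tree is (+ 8 (* 2 9))
Prefix: + 8 * 2 9


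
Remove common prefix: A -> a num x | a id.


Common prefix: 'a'
Factored: A -> a A', A' -> num x | id


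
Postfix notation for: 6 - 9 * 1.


* has higher precedence, evaluate 9*1 first
Postfix: 6 9 1 * -


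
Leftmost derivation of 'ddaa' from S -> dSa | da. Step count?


Derivation: S => dSa => ddaa
Steps: 2


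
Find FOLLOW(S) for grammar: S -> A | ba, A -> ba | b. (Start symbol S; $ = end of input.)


$ ∈ FOLLOW(S). For each A -> αBβ: add FIRST(β)\{ε} to FOLLOW(B); if β nullable, add FOLLOW(A).
FOLLOW(S) = {$}


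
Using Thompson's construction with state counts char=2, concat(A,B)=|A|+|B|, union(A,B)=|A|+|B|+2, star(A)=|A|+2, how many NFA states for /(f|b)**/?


Syntax tree has 2 char leaf(s), 1 union(s), 2 star(s)
chars contribute 2×2 = 4; each union adds +2; each star adds +2
Total: 4 + 2 + 4 = 10 states


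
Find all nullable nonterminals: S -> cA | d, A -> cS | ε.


A nonterminal is nullable iff some alternative derives ε (directly, or every symbol in it is nullable)
Nullable: {A}


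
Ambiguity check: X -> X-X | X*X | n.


'n-n*n' has two parse trees (no precedence encoded between - and *)
Ambiguous


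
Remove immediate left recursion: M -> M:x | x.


Left-recursive alternatives: M:x; non-recursive: x
Introduce M': M -> xM', M' -> :xM' | ε


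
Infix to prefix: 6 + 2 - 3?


left-to-right (same/higher precedence on left): tree is (- (+ 6 2) 3)
Prefix: - + 6 2 3


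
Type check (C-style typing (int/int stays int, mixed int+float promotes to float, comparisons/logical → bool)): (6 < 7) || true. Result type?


Operand types: bool || bool
Rule: logical operators take bool operands and yield bool
Result type: bool


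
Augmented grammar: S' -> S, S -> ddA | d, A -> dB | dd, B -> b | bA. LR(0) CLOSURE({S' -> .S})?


Start: S' -> .S
For each item with dot before a nonterminal B, add B -> .γ for every B-production
Closure: [S' -> .S, S -> .ddA, S -> .d]


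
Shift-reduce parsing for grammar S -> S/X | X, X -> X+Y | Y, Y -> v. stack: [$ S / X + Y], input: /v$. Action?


handle 'X+Y' on top
Action: reduce (X -> X+Y)


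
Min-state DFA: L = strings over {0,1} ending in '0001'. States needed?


Track the longest suffix of input matching a prefix of '0001': 5 classes (prefixes of length 0..4)
Minimal DFA: 5 states


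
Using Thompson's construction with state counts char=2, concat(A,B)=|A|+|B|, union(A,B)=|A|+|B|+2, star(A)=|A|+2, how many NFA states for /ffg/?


Syntax tree has 3 char leaf(s), 0 union(s), 0 star(s)
chars contribute 3×2 = 6; each union adds +2; each star adds +2
Total: 6 + 0 + 0 = 6 states


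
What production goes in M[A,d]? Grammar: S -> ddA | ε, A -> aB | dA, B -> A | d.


For [A, d]: 'd' ∈ FIRST(dA)
Entry: A -> dA


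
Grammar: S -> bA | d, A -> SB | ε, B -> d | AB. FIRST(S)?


Per alternative of S: FIRST(bA) = {b}; FIRST(d) = {d}
FIRST(S) = {b, d}


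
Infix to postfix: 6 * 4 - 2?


Left to right (same or higher precedence on left)
Postfix: 6 4 * 2 -


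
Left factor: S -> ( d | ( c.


Common prefix: '('
Factored: S -> ( S', S' -> d | c


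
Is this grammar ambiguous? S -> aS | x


right-linear, alternatives start with distinct terminals 'a' vs 'x': unique leftmost derivation
Unambiguous


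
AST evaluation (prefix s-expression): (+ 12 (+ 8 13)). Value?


Evaluate inner: (+ 8 13) = 21
Evaluate root: (+ 12 21) = 33
Result: 33


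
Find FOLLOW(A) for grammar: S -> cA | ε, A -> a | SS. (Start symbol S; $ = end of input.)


$ ∈ FOLLOW(S). For each A -> αBβ: add FIRST(β)\{ε} to FOLLOW(B); if β nullable, add FOLLOW(A).
FOLLOW(A) = {$, c}


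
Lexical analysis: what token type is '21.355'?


Pattern: digits with a decimal point
Type: FLOAT_LITERAL


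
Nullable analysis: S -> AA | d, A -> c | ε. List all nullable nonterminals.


A nonterminal is nullable iff some alternative derives ε (directly, or every symbol in it is nullable)
Nullable: {A, S}


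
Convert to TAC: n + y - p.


Break into single-operator statements:
t1 = n + y
t2 = t1 - p


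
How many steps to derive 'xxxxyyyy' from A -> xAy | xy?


Derivation: A => xAy => xxAyy => xxxAyyy => xxxxyyyy
Steps: 4


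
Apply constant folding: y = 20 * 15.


20 * 15 = 300 at compile time
Optimized: y = 300


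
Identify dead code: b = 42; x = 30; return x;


b is assigned but never read
Dead: 'b = 42'


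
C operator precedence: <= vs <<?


'<<' is shift (level 8); '<=' is relational (level 7)
Higher level binds tighter
'<<' has higher precedence than '<='


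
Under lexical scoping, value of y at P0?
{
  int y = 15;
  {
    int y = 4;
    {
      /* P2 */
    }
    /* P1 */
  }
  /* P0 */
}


y declared in the same block as P0
y = 15


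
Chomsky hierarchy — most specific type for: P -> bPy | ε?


Single nonterminal LHS, but b^n y^n is not regular
Classification: Type 2 (Context-Free)


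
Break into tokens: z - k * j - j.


Scan left to right, longest-match per lexeme
Tokens: ID(z), OP(-), ID(k), OP(*), ID(j), OP(-), ID(j)


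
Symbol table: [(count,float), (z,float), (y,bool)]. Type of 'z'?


Lookup 'z' → type float


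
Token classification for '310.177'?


Pattern: digits with a decimal point
Type: FLOAT_LITERAL


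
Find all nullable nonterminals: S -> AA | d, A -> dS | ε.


A nonterminal is nullable iff some alternative derives ε (directly, or every symbol in it is nullable)
Nullable: {A, S}


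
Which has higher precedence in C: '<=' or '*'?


'*' is multiplicative (level 10); '<=' is relational (level 7)
Higher level binds tighter
'*' has higher precedence than '<='


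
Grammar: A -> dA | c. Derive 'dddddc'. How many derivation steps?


Derivation: A => dA => ddA => dddA => ddddA => dddddA => dddddc
Steps: 6


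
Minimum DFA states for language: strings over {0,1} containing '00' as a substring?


KMP-style automaton: 2 progress states + 1 absorbing accept = 3
Minimal DFA: 3 states


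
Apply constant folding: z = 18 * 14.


18 * 14 = 252 at compile time
Optimized: z = 252


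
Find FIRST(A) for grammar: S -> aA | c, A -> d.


Per alternative of A: FIRST(d) = {d}
FIRST(A) = {d}


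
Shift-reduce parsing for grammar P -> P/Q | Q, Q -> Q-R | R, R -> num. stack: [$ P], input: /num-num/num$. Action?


shift '/' to continue P -> P/Q
Action: shift


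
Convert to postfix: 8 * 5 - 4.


Left to right (same or higher precedence on left)
Postfix: 8 5 * 4 -


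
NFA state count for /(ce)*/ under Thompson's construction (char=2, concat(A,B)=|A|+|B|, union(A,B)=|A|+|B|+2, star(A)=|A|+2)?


Syntax tree has 2 char leaf(s), 0 union(s), 1 star(s)
chars contribute 2×2 = 4; each union adds +2; each star adds +2
Total: 4 + 0 + 2 = 6 states


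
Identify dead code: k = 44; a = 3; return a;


k is assigned but never read
Dead: 'k = 44'


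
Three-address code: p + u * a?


Break into single-operator statements:
t1 = u * a
t2 = p + t1


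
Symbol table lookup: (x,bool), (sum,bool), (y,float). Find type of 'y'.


Lookup 'y' → type float


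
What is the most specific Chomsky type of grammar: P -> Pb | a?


Left-linear: every RHS is a terminal or one nonterminal followed by a terminal
Classification: Type 3 (Regular)


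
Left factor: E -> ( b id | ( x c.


Common prefix: '('
Factored: E -> ( E', E' -> b id | x c


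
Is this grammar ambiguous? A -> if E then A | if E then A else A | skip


dangling else: 'if E then if E then skip else skip' parses two ways
Ambiguous


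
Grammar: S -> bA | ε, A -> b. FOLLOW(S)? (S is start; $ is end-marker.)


$ ∈ FOLLOW(S). For each A -> αBβ: add FIRST(β)\{ε} to FOLLOW(B); if β nullable, add FOLLOW(A).
FOLLOW(S) = {$}


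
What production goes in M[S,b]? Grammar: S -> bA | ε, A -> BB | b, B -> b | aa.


For [S, b]: 'b' ∈ FIRST(bA)
Entry: S -> bA


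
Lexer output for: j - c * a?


Scan left to right, longest-match per lexeme
Tokens: ID(j), OP(-), ID(c), OP(*), ID(a)


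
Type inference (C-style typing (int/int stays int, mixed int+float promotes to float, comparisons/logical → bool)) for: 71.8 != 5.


Operand types: float != int
Rule: comparison yields bool
Result type: bool


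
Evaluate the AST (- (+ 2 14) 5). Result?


Evaluate inner: (+ 2 14) = 16
Evaluate root: (- 16 5) = 11
Result: 11


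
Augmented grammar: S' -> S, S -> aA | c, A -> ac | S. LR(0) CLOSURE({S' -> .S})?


Start: S' -> .S
For each item with dot before a nonterminal B, add B -> .γ for every B-production
Closure: [S' -> .S, S -> .aA, S -> .c]


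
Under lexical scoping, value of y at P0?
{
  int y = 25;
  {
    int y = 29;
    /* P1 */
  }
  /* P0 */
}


y declared in the same block as P0
y = 25


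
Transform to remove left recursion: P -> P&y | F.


Left-recursive alternatives: P&y; non-recursive: F
Introduce P': P -> FP', P' -> &yP' | ε


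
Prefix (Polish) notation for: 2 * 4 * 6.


left-to-right (same/higher precedence on left): tree is (* (* 2 4) 6)
Prefix: * * 2 4 6


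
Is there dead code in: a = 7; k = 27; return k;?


a is assigned but never read
Dead: 'a = 7'


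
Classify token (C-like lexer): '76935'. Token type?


Pattern: digits only
Type: INTEGER_LITERAL


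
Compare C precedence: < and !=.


'<' is relational (level 7); '!=' is equality (level 6)
Higher level binds tighter
'<' has higher precedence than '!='


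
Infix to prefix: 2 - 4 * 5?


'*' binds tighter: tree is (- 2 (* 4 5))
Prefix: - 2 * 4 5


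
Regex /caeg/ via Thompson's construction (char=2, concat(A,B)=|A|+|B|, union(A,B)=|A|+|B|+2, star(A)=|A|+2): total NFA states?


Syntax tree has 4 char leaf(s), 0 union(s), 0 star(s)
chars contribute 4×2 = 8; each union adds +2; each star adds +2
Total: 8 + 0 + 0 = 8 states


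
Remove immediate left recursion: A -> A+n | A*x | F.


Left-recursive alternatives: A+n, A*x; non-recursive: F
Introduce A': A -> FA', A' -> +nA' | *xA' | ε


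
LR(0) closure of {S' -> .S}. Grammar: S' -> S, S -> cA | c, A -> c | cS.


Start: S' -> .S
For each item with dot before a nonterminal B, add B -> .γ for every B-production
Closure: [S' -> .S, S -> .cA, S -> .c]


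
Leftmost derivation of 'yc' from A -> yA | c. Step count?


Derivation: A => yA => yc
Steps: 2


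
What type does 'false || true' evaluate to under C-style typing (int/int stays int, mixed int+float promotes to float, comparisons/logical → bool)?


Operand types: bool || bool
Rule: logical operators take bool operands and yield bool
Result type: bool


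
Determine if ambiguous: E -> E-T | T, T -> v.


precedence layered via separate nonterminal T: deterministic
Unambiguous


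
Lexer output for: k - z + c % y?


Scan left to right, longest-match per lexeme
Tokens: ID(k), OP(-), ID(z), OP(+), ID(c), OP(%), ID(y)


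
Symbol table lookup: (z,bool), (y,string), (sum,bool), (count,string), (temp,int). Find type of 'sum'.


Lookup 'sum' → type bool


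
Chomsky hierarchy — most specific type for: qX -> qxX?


LHS has context (more than one symbol) and |LHS| ≤ |RHS|
Classification: Type 1 (Context-Sensitive)


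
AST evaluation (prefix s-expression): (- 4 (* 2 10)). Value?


Evaluate inner: (* 2 10) = 20
Evaluate root: (- 4 20) = -16
Result: -16


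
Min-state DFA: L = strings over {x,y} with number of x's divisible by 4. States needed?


Track (count of x) mod 4: states 0..3, accept at 0
Minimal DFA: 4 states


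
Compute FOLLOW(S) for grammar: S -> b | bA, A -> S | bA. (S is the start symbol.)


$ ∈ FOLLOW(S). For each A -> αBβ: add FIRST(β)\{ε} to FOLLOW(B); if β nullable, add FOLLOW(A).
FOLLOW(S) = {$}


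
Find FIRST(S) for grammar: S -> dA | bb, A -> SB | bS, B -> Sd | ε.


Per alternative of S: FIRST(dA) = {d}; FIRST(bb) = {b}
FIRST(S) = {b, d}


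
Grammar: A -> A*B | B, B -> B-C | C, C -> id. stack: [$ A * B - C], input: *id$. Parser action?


handle 'B-C' on top
Action: reduce (B -> B-C)


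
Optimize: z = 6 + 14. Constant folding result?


6 + 14 = 20 at compile time
Optimized: z = 20


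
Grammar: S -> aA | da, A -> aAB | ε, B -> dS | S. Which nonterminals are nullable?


A nonterminal is nullable iff some alternative derives ε (directly, or every symbol in it is nullable)
Nullable: {A}


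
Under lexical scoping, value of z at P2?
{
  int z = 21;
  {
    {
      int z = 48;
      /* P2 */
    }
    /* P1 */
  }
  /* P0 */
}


z declared in the same block as P2
z = 48


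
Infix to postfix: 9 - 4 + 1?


Left to right (same or higher precedence on left)
Postfix: 9 4 - 1 +


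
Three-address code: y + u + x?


Break into single-operator statements:
t1 = y + u
t2 = t1 + x


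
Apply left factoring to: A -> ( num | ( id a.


Common prefix: '('
Factored: A -> ( A', A' -> num | id a


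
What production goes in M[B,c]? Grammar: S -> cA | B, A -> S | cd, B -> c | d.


For [B, c]: 'c' ∈ FIRST(c)
Entry: B -> c


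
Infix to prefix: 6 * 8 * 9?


left-to-right (same/higher precedence on left): tree is (* (* 6 8) 9)
Prefix: * * 6 8 9


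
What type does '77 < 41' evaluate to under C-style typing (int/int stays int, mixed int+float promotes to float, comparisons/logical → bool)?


Operand types: int < int
Rule: comparison yields bool
Result type: bool


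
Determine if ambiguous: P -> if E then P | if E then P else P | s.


dangling else: 'if E then if E then s else s' parses two ways
Ambiguous


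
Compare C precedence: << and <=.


'<<' is shift (level 8); '<=' is relational (level 7)
Higher level binds tighter
'<<' has higher precedence than '<='


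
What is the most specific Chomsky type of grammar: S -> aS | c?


Right-linear: every RHS is a terminal or a terminal followed by one nonterminal
Classification: Type 3 (Regular)


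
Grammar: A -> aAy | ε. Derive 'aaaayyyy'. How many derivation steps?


Derivation: A => aAy => aaAyy => aaaAyyy => aaaaAyyyy => aaaayyyy
Steps: 5


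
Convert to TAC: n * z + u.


Break into single-operator statements:
t1 = n * z
t2 = t1 + u


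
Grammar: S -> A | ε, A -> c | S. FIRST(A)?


Per alternative of A: FIRST(c) = {c}; FIRST(S) = {c, ε}
FIRST(A) = {c, ε}


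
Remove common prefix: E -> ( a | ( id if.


Common prefix: '('
Factored: E -> ( E', E' -> a | id if


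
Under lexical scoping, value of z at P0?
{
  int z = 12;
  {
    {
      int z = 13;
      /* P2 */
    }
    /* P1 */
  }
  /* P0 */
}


z declared in the same block as P0
z = 12


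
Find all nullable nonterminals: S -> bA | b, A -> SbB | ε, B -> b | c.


A nonterminal is nullable iff some alternative derives ε (directly, or every symbol in it is nullable)
Nullable: {A}


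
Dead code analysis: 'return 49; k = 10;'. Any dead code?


statement follows a return and is unreachable
Dead: 'k = 10'


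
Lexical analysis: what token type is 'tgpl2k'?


Pattern: letter/underscore followed by alphanumerics, not a keyword
Type: IDENTIFIER


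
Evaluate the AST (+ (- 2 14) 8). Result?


Evaluate inner: (- 2 14) = -12
Evaluate root: (+ -12 8) = -4
Result: -4


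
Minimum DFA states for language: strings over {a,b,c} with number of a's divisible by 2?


Track (count of a) mod 2: states 0..1, accept at 0
Minimal DFA: 2 states


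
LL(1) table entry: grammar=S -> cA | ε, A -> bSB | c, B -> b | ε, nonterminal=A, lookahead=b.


For [A, b]: 'b' ∈ FIRST(bSB)
Entry: A -> bSB


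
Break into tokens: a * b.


Scan left to right, longest-match per lexeme
Tokens: ID(a), OP(*), ID(b)


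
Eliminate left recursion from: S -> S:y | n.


Left-recursive alternatives: S:y; non-recursive: n
Introduce S': S -> nS', S' -> :yS' | ε


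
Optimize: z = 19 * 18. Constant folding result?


19 * 18 = 342 at compile time
Optimized: z = 342


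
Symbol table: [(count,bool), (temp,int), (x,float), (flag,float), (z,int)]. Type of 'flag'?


Lookup 'flag' → type float


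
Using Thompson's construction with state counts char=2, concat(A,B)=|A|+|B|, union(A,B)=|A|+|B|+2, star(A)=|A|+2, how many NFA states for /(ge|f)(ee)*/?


Syntax tree has 5 char leaf(s), 1 union(s), 1 star(s)
chars contribute 5×2 = 10; each union adds +2; each star adds +2
Total: 10 + 2 + 2 = 14 states


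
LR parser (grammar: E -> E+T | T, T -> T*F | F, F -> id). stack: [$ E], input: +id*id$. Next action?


shift '+' to continue E -> E+T
Action: shift


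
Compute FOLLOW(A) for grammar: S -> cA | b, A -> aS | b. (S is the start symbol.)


$ ∈ FOLLOW(S). For each A -> αBβ: add FIRST(β)\{ε} to FOLLOW(B); if β nullable, add FOLLOW(A).
FOLLOW(A) = {$}


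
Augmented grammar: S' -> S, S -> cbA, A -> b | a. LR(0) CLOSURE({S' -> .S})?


Start: S' -> .S
For each item with dot before a nonterminal B, add B -> .γ for every B-production
Closure: [S' -> .S, S -> .cbA]


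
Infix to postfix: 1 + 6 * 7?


* has higher precedence, evaluate 6*7 first
Postfix: 1 6 7 * +


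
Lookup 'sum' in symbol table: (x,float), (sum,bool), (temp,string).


Lookup 'sum' → type bool


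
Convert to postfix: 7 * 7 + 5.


Left to right (same or higher precedence on left)
Postfix: 7 7 * 5 +


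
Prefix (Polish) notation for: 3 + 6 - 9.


left-to-right (same/higher precedence on left): tree is (- (+ 3 6) 9)
Prefix: - + 3 6 9


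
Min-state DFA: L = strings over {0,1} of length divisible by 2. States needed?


Track length mod 2: states 0..1, accept at 0
Minimal DFA: 2 states


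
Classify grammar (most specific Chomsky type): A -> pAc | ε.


Single nonterminal LHS, but p^n c^n is not regular
Classification: Type 2 (Context-Free)


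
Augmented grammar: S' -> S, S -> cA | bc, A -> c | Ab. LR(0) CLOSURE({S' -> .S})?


Start: S' -> .S
For each item with dot before a nonterminal B, add B -> .γ for every B-production
Closure: [S' -> .S, S -> .cA, S -> .bc]


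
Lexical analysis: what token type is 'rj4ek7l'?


Pattern: letter/underscore followed by alphanumerics, not a keyword
Type: IDENTIFIER


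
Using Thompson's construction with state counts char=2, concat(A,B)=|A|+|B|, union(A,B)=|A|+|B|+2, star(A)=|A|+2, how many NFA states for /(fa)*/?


Syntax tree has 2 char leaf(s), 0 union(s), 1 star(s)
chars contribute 2×2 = 4; each union adds +2; each star adds +2
Total: 4 + 0 + 2 = 6 states


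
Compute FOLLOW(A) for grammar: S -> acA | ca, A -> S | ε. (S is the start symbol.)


$ ∈ FOLLOW(S). For each A -> αBβ: add FIRST(β)\{ε} to FOLLOW(B); if β nullable, add FOLLOW(A).
FOLLOW(A) = {$}


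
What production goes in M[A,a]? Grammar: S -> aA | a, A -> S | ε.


For [A, a]: 'a' ∈ FIRST(S)
Entry: A -> S


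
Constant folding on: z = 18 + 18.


18 + 18 = 36 at compile time
Optimized: z = 36


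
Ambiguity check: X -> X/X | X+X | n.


'n/n+n' has two parse trees (no precedence encoded between / and +)
Ambiguous


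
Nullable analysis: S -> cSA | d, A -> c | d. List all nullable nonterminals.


A nonterminal is nullable iff some alternative derives ε (directly, or every symbol in it is nullable)
Nullable: {}


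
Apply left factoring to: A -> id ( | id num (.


Common prefix: 'id'
Factored: A -> id A', A' -> ( | num (


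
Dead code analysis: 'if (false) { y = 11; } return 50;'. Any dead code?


condition is constant false, so the whole block is unreachable
Dead: 'if (false) { y = 11; }'


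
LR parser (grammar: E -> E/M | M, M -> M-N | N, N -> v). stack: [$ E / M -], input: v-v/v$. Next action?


no handle; shift 'v'
Action: shift


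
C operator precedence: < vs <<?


'<<' is shift (level 8); '<' is relational (level 7)
Higher level binds tighter
'<<' has higher precedence than '<'


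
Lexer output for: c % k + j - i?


Scan left to right, longest-match per lexeme
Tokens: ID(c), OP(%), ID(k), OP(+), ID(j), OP(-), ID(i)


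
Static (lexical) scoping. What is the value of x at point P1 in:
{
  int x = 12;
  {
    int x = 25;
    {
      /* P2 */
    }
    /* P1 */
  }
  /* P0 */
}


x declared in the same block as P1
x = 25


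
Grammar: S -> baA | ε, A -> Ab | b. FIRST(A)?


Per alternative of A: FIRST(Ab) = {b}; FIRST(b) = {b}
FIRST(A) = {b}


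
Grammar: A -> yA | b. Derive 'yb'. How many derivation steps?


Derivation: A => yA => yb
Steps: 2
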